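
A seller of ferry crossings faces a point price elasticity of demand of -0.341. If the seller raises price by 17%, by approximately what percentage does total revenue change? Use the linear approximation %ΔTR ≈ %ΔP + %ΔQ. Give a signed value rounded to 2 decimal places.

+11.20%

%ΔQ ≈ Ed × %ΔP = (-0.341) × (+17%) = -5.7970%
%ΔTR ≈ %ΔP + %ΔQ = (+17%) + (-5.7970%) = +11.2030%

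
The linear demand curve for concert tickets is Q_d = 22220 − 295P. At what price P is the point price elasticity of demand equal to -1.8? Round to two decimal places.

48.42

Ed = −295P/(22220 − 295P). Set this equal to -1.8:
295P = 1.8·(22220 − 295P) ⇒ 295P(1 + 1.8) = 1.8·22220
P = 1.8·22220 / (295·2.8) = 48.4213…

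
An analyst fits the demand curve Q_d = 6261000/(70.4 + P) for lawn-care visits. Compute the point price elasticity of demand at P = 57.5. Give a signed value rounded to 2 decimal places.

dQ_d/dP = −6261000/(70.4 + P)² = -382.739. At P = 57.5, Q_d = 48952.3.
Ed = (dQ_d/dP)·(P/Q_d) = (-382.739) × (57.5/48952.3) = -0.4495…

-0.45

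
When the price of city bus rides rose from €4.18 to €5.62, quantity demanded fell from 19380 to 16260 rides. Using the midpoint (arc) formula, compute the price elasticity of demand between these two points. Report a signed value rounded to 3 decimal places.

-0.596

%ΔQ = (16260 − 19380) / [(19380 + 16260)/2] = -3120/17820 = -0.175084…
%ΔP = (5.62 − 4.18) / [(4.18 + 5.62)/2] = 1.44/4.9 = 0.293877…
Arc Ed = %ΔQ / %ΔP = (-3120/17820) / (1.44/4.9) = -0.59577…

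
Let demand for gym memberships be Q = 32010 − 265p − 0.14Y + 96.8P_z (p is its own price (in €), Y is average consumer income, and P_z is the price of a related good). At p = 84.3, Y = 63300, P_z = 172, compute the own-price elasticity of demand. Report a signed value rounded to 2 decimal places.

At the given values, Q = 32010 − 265(84.3) − 0.14(63300) + 96.8(172) = 17458.1.
∂Q/∂p = −265.
E = (-265) × (84.3/17458.1) = -1.2796…

-1.28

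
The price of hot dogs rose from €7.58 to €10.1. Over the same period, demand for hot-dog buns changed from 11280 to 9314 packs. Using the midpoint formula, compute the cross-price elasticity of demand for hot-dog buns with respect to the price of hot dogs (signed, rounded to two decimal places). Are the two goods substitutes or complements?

-0.67; complements

%ΔQ_{hot-dog buns} = (9314 − 11280)/avg = -1966/10297 = -0.190929…
%ΔP_{hot dogs} = (10.1 − 7.58)/avg = 2.52/8.84 = 0.285067…
E_cross = (-1966/10297) / (2.52/8.84) = -0.6697…
E_cross < 0 ⇒ the goods are complements.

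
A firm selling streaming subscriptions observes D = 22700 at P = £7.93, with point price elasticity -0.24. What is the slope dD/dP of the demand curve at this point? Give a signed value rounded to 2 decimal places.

Ed = (dD/dP)·(P/D) ⇒ dD/dP = Ed·D/P = (-0.24)·22700/7.93 = -687.0113…

-687.01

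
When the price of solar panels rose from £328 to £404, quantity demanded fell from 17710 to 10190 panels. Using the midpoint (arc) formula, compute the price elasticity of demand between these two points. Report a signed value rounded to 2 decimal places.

-2.60

%ΔQ = (10190 − 17710) / [(17710 + 10190)/2] = -7520/13950 = -0.539068…
%ΔP = (404 − 328) / [(328 + 404)/2] = 76/366 = 0.207650…
Arc Ed = %ΔQ / %ΔP = (-7520/13950) / (76/366) = -2.5960…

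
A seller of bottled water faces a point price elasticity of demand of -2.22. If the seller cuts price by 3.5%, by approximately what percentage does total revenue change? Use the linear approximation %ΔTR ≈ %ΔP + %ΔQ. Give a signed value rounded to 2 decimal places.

%ΔQ ≈ Ed × %ΔP = (-2.22) × (-3.5%) = +7.7700%
%ΔTR ≈ %ΔP + %ΔQ = (-3.5%) + (+7.7700%) = +4.2700%

+4.27%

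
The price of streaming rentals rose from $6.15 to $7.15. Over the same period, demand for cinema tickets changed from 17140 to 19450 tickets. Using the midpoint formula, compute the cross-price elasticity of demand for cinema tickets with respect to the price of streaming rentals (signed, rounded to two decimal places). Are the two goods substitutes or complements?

0.84; substitutes

%ΔQ_{cinema tickets} = (19450 − 17140)/avg = 2310/18295 = 0.126264…
%ΔP_{streaming rentals} = (7.15 − 6.15)/avg = 1/6.65 = 0.150375…
E_cross = (2310/18295) / (1/6.65) = 0.8396…
E_cross > 0 ⇒ the goods are substitutes.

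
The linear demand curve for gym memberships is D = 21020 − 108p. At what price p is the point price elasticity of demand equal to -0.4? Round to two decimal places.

Ed = −108p/(21020 − 108p). Set this equal to -0.4:
108p = 0.4·(21020 − 108p) ⇒ 108p(1 + 0.4) = 0.4·21020
p = 0.4·21020 / (108·1.4) = 55.6084…

55.61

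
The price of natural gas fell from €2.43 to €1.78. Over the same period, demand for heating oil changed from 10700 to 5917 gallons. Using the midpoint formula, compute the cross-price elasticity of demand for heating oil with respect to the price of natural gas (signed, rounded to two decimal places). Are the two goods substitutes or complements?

%ΔQ_{heating oil} = (5917 − 10700)/avg = -4783/8308.5 = -0.575675…
%ΔP_{natural gas} = (1.78 − 2.43)/avg = -0.65/2.105 = -0.308788…
E_cross = (-4783/8308.5) / (-0.65/2.105) = 1.8643…
E_cross > 0 ⇒ the goods are substitutes.

1.86; substitutes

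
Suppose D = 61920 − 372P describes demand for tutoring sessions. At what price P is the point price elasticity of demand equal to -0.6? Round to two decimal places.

Ed = −372P/(61920 − 372P). Set this equal to -0.6:
372P = 0.6·(61920 − 372P) ⇒ 372P(1 + 0.6) = 0.6·61920
P = 0.6·61920 / (372·1.6) = 62.4193…

62.42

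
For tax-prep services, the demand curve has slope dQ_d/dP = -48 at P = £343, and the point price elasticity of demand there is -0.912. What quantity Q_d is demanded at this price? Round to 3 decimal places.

18052.632

Ed = (dQ_d/dP)·(P/Q_d) ⇒ Q_d = (dQ_d/dP)·P/Ed = (-48)·343/(-0.912) = 18052.63157…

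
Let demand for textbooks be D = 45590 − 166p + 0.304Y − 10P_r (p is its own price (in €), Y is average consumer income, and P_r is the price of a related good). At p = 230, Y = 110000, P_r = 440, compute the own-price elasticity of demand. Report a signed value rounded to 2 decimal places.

At the given values, D = 45590 − 166(230) + 0.304(110000) − 10(440) = 36450.
∂D/∂p = −166.
E = (-166) × (230/36450) = -1.0474…

-1.05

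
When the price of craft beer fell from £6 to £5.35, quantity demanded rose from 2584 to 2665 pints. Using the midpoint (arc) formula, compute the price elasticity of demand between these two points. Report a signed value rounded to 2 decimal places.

%ΔQ = (2665 − 2584) / [(2584 + 2665)/2] = 81/2624.5 = 0.030863…
%ΔP = (5.35 − 6) / [(6 + 5.35)/2] = -0.65/5.675 = -0.114537…
Arc Ed = %ΔQ / %ΔP = (81/2624.5) / (-0.65/5.675) = -0.2694…

-0.27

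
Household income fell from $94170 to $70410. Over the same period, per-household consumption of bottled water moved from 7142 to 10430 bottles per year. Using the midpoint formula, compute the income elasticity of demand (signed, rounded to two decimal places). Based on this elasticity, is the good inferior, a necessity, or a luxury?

%ΔQ = (10430 − 7142)/[( 7142 + 10430)/2] = 3288/8786 = 0.374231…
%ΔIncome = (70410 − 94170)/[( 94170 + 70410)/2] = -23760/82290 = -0.288734…
E_income = (3288/8786) / (-23760/82290) = -1.2961…
E_income < 0 ⇒ inferior good.

-1.30; inferior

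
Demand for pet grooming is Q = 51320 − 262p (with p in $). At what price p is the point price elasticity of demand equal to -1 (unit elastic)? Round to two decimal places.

Ed = −262p/(51320 − 262p). Set this equal to -1:
262p = 1·(51320 − 262p) ⇒ 262p(1 + 1) = 1·51320
p = 1·51320 / (262·2) = 97.9389…

97.94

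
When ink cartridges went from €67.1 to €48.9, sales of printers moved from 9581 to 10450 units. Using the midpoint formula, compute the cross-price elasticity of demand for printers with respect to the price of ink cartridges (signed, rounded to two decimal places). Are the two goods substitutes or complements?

-0.28; complements

%ΔQ_{printers} = (10450 − 9581)/avg = 869/10015.5 = 0.086765…
%ΔP_{ink cartridges} = (48.9 − 67.1)/avg = -18.2/58 = -0.313793…
E_cross = (869/10015.5) / (-18.2/58) = -0.2765…
E_cross < 0 ⇒ the goods are complements.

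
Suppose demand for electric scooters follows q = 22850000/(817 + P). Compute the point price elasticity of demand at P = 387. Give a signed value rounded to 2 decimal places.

-0.32

dq/dP = −22850000/(817 + P)² = -15.7628. At P = 387, q = 18978.4.
Ed = (dq/dP)·(P/q) = (-15.7628) × (387/18978.4) = -0.3214…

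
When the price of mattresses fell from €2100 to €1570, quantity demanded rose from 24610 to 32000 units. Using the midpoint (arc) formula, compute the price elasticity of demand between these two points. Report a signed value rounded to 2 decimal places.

-0.90

%ΔQ = (32000 − 24610) / [(24610 + 32000)/2] = 7390/28305 = 0.261084…
%ΔP = (1570 − 2100) / [(2100 + 1570)/2] = -530/1835 = -0.288828…
Arc Ed = %ΔQ / %ΔP = (7390/28305) / (-530/1835) = -0.9039…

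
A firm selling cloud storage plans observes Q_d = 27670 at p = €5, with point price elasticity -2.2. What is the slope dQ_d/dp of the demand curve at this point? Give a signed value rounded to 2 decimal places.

Ed = (dQ_d/dp)·(p/Q_d) ⇒ dQ_d/dp = Ed·Q_d/p = (-2.2)·27670/5 = -12174.8

-12174.80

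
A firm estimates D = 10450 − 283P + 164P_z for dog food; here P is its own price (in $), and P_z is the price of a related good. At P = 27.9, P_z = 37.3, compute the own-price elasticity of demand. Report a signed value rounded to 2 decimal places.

-0.91

At the given values, D = 10450 − 283(27.9) + 164(37.3) = 8671.5.
∂D/∂P = −283.
E = (-283) × (27.9/8671.5) = -0.9105…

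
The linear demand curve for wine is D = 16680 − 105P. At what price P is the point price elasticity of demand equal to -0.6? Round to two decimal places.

Ed = −105P/(16680 − 105P). Set this equal to -0.6:
105P = 0.6·(16680 − 105P) ⇒ 105P(1 + 0.6) = 0.6·16680
P = 0.6·16680 / (105·1.6) = 59.5714…

59.57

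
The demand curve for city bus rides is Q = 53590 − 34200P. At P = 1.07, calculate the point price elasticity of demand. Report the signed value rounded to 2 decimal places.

-2.15

dQ/dP = −34200. At P = 1.07, Q = 53590 − 34200(1.07) = 16996.
Ed = (dQ/dP)·(P/Q) = −34200 × (1.07/16996) = -2.1530…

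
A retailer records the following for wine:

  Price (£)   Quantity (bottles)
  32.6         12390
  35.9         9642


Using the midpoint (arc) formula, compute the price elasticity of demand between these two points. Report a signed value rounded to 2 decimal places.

%ΔQ = (9642 − 12390) / [(12390 + 9642)/2] = -2748/11016 = -0.249455…
%ΔP = (35.9 − 32.6) / [(32.6 + 35.9)/2] = 3.3/34.25 = 0.096350…
Arc Ed = %ΔQ / %ΔP = (-2748/11016) / (3.3/34.25) = -2.5890…

-2.59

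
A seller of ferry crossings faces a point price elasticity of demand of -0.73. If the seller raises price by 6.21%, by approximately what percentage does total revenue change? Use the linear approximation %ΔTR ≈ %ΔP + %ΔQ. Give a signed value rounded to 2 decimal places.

%ΔQ ≈ Ed × %ΔP = (-0.73) × (+6.21%) = -4.5333%
%ΔTR ≈ %ΔP + %ΔQ = (+6.21%) + (-4.5333%) = +1.6767%

+1.68%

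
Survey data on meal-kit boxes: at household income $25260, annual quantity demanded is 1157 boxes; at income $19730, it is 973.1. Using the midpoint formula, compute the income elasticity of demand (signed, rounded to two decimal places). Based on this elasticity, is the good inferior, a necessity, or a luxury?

%ΔQ = (973.1 − 1157)/[( 1157 + 973.1)/2] = -183.9/1065.05 = -0.172667…
%ΔIncome = (19730 − 25260)/[( 25260 + 19730)/2] = -5530/22495 = -0.245832…
E_income = (-183.9/1065.05) / (-5530/22495) = 0.7023…
0 < E_income < 1 ⇒ normal good, necessity.

0.70; necessity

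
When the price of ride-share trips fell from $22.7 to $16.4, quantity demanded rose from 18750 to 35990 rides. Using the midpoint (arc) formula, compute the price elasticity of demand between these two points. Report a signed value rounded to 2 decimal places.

%ΔQ = (35990 − 18750) / [(18750 + 35990)/2] = 17240/27370 = 0.629886…
%ΔP = (16.4 − 22.7) / [(22.7 + 16.4)/2] = -6.3/19.55 = -0.322250…
Arc Ed = %ΔQ / %ΔP = (17240/27370) / (-6.3/19.55) = -1.9546…

-1.95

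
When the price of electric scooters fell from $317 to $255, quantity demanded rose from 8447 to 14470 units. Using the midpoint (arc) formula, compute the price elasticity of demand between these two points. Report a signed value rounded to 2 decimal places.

%ΔQ = (14470 − 8447) / [(8447 + 14470)/2] = 6023/11458.5 = 0.525635…
%ΔP = (255 − 317) / [(317 + 255)/2] = -62/286 = -0.216783…
Arc Ed = %ΔQ / %ΔP = (6023/11458.5) / (-62/286) = -2.4247…

-2.42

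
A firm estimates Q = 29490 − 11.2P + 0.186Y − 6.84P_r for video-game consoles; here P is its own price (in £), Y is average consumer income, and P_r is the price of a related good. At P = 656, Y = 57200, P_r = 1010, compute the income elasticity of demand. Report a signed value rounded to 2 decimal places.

0.41

At the given values, Q = 29490 − 11.2(656) + 0.186(57200) − 6.84(1010) = 25873.6.
∂Q/∂Y = 0.186.
E = (0.186) × (57200/25873.6) = 0.4111…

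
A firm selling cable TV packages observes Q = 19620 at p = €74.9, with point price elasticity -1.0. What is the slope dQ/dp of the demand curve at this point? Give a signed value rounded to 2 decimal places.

-261.95

Ed = (dQ/dp)·(p/Q) ⇒ dQ/dp = Ed·Q/p = (-1.0)·19620/74.9 = -261.9492…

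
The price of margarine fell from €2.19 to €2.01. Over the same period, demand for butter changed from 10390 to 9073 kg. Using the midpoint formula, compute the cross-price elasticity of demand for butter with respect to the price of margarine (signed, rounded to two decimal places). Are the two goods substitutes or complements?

%ΔQ_{butter} = (9073 − 10390)/avg = -1317/9731.5 = -0.135333…
%ΔP_{margarine} = (2.01 − 2.19)/avg = -0.18/2.1 = -0.085714…
E_cross = (-1317/9731.5) / (-0.18/2.1) = 1.5788…
E_cross > 0 ⇒ the goods are substitutes.

1.58; substitutes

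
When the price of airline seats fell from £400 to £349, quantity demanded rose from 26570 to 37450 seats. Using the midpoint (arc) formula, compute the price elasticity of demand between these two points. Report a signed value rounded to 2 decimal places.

%ΔQ = (37450 − 26570) / [(26570 + 37450)/2] = 10880/32010 = 0.339893…
%ΔP = (349 − 400) / [(400 + 349)/2] = -51/374.5 = -0.136181…
Arc Ed = %ΔQ / %ΔP = (10880/32010) / (-51/374.5) = -2.4958…

-2.50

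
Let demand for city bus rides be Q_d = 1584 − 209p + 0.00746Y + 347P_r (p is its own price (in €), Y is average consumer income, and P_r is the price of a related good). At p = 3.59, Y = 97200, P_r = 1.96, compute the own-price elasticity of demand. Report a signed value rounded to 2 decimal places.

-0.34

At the given values, Q_d = 1584 − 209(3.59) + 0.00746(97200) + 347(1.96) = 2238.922.
∂Q_d/∂p = −209.
E = (-209) × (3.59/2238.922) = -0.3351…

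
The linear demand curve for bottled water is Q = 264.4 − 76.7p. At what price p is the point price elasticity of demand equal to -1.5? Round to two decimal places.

2.07

Ed = −76.7p/(264.4 − 76.7p). Set this equal to -1.5:
76.7p = 1.5·(264.4 − 76.7p) ⇒ 76.7p(1 + 1.5) = 1.5·264.4
p = 1.5·264.4 / (76.7·2.5) = 2.0683…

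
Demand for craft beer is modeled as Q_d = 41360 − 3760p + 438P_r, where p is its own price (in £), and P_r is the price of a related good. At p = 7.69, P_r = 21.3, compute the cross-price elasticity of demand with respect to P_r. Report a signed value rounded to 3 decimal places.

0.428

At the given values, Q_d = 41360 − 3760(7.69) + 438(21.3) = 21775.
∂Q_d/∂P_r = 438.
E = (438) × (21.3/21775) = 0.42844…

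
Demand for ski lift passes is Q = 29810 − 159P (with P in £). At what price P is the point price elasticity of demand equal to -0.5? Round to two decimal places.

62.49

Ed = −159P/(29810 − 159P). Set this equal to -0.5:
159P = 0.5·(29810 − 159P) ⇒ 159P(1 + 0.5) = 0.5·29810
P = 0.5·29810 / (159·1.5) = 62.4947…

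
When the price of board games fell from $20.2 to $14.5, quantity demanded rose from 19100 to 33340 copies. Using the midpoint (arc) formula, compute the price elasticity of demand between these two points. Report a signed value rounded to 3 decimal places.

%ΔQ = (33340 − 19100) / [(19100 + 33340)/2] = 14240/26220 = 0.543096…
%ΔP = (14.5 − 20.2) / [(20.2 + 14.5)/2] = -5.7/17.35 = -0.328530…
Arc Ed = %ΔQ / %ΔP = (14240/26220) / (-5.7/17.35) = -1.65311…

-1.653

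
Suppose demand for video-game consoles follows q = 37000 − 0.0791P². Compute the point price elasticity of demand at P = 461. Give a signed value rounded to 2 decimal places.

-1.67

dq/dP = −2·0.0791·P = -72.9302. At P = 461, q = 20189.5889.
Ed = (dq/dP)·(P/q) = (-72.9302) × (461/20189.5889) = -1.6652…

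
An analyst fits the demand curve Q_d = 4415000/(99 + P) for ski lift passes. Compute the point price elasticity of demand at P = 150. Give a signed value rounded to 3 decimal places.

dQ_d/dP = −4415000/(99 + P)² = -71.2085. At P = 150, Q_d = 17730.9.
Ed = (dQ_d/dP)·(P/Q_d) = (-71.2085) × (150/17730.9) = -0.60240…

-0.602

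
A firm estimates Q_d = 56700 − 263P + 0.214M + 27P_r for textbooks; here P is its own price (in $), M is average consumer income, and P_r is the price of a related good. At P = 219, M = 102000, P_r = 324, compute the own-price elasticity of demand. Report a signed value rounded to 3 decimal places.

-1.941

At the given values, Q_d = 56700 − 263(219) + 0.214(102000) + 27(324) = 29679.
∂Q_d/∂P = −263.
E = (-263) × (219/29679) = -1.94066…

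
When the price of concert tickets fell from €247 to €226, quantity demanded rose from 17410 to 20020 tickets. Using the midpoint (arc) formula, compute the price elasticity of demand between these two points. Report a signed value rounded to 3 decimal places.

-1.571

%ΔQ = (20020 − 17410) / [(17410 + 20020)/2] = 2610/18715 = 0.139460…
%ΔP = (226 − 247) / [(247 + 226)/2] = -21/236.5 = -0.088794…
Arc Ed = %ΔQ / %ΔP = (2610/18715) / (-21/236.5) = -1.57058…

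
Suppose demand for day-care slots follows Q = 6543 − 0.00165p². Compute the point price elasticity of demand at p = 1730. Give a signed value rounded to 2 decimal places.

-6.15

dQ/dp = −2·0.00165·p = -5.709. At p = 1730, Q = 1604.715.
Ed = (dQ/dp)·(p/Q) = (-5.709) × (1730/1604.715) = -6.1547…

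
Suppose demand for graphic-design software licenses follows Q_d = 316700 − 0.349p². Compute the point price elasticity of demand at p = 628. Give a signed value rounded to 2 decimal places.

dQ_d/dp = −2·0.349·p = -438.344. At p = 628, Q_d = 179059.984.
Ed = (dQ_d/dp)·(p/Q_d) = (-438.344) × (628/179059.984) = -1.5373…

-1.54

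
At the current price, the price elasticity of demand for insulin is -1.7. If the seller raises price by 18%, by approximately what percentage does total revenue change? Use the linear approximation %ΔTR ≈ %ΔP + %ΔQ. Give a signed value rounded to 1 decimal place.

%ΔQ ≈ Ed × %ΔP = (-1.7) × (+18%) = -30.6000%
%ΔTR ≈ %ΔP + %ΔQ = (+18%) + (-30.6000%) = -12.6000%

-12.6%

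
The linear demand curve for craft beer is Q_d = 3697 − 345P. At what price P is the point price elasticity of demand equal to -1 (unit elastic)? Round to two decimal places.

Ed = −345P/(3697 − 345P). Set this equal to -1:
345P = 1·(3697 − 345P) ⇒ 345P(1 + 1) = 1·3697
P = 1·3697 / (345·2) = 5.3579…

5.36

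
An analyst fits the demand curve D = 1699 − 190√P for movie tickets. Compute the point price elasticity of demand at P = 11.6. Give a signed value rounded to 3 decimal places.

dD/dP = −190/(2√P) = -27.893. At P = 11.6, D = 1051.88.
Ed = (dD/dP)·(P/D) = (-27.893) × (11.6/1051.88) = -0.30759…

-0.308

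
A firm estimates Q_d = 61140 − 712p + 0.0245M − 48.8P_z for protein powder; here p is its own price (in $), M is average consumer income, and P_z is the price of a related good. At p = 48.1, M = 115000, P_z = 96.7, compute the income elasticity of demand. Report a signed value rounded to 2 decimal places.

0.11

At the given values, Q_d = 61140 − 712(48.1) + 0.0245(115000) − 48.8(96.7) = 24991.34.
∂Q_d/∂M = 0.0245.
E = (0.0245) × (115000/24991.34) = 0.1127…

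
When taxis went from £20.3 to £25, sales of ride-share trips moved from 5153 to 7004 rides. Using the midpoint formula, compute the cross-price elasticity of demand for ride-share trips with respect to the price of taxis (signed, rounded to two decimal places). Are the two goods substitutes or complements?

%ΔQ_{ride-share trips} = (7004 − 5153)/avg = 1851/6078.5 = 0.304515…
%ΔP_{taxis} = (25 − 20.3)/avg = 4.7/22.65 = 0.207505…
E_cross = (1851/6078.5) / (4.7/22.65) = 1.4675…
E_cross > 0 ⇒ the goods are substitutes.

1.47; substitutes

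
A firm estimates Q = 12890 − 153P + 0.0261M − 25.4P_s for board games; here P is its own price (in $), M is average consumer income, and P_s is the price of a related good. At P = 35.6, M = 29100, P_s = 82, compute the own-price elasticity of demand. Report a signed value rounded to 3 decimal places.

At the given values, Q = 12890 − 153(35.6) + 0.0261(29100) − 25.4(82) = 6119.91.
∂Q/∂P = −153.
E = (-153) × (35.6/6119.91) = -0.89001…

-0.890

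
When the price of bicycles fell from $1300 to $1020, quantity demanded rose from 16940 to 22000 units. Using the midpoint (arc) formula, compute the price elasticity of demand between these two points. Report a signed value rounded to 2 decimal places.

%ΔQ = (22000 − 16940) / [(16940 + 22000)/2] = 5060/19470 = 0.259887…
%ΔP = (1020 − 1300) / [(1300 + 1020)/2] = -280/1160 = -0.241379…
Arc Ed = %ΔQ / %ΔP = (5060/19470) / (-280/1160) = -1.0766…

-1.08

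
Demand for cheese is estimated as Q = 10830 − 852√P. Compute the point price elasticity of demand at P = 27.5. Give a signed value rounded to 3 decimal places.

dQ/dP = −852/(2√P) = -81.235. At P = 27.5, Q = 6362.07.
Ed = (dQ/dP)·(P/Q) = (-81.235) × (27.5/6362.07) = -0.35113…

-0.351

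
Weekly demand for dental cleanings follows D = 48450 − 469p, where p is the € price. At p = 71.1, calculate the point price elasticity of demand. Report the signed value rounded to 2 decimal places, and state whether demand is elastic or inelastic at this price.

dD/dp = −469. At p = 71.1, D = 48450 − 469(71.1) = 15104.1.
Ed = (dD/dp)·(p/D) = −469 × (71.1/15104.1) = -2.2077…
|Ed| = 2.21 > 1, so demand is elastic.

-2.21; elastic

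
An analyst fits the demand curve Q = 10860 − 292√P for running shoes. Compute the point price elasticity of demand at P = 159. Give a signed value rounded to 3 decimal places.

dQ/dP = −292/(2√P) = -11.5786. At P = 159, Q = 7178.02.
Ed = (dQ/dP)·(P/Q) = (-11.5786) × (159/7178.02) = -0.25647…

-0.256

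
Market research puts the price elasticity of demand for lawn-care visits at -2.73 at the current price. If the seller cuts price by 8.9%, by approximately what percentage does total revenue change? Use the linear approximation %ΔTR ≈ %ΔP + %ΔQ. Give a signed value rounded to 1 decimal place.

%ΔQ ≈ Ed × %ΔP = (-2.73) × (-8.9%) = +24.2970%
%ΔTR ≈ %ΔP + %ΔQ = (-8.9%) + (+24.2970%) = +15.3970%

+15.4%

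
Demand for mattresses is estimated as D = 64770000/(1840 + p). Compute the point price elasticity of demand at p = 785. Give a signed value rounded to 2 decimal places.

-0.30

dD/dp = −64770000/(1840 + p)² = -9.39973. At p = 785, D = 24674.3.
Ed = (dD/dp)·(p/D) = (-9.39973) × (785/24674.3) = -0.2990…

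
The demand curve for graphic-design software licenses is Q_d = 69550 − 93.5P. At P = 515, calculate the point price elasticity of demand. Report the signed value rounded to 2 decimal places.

dQ_d/dP = −93.5. At P = 515, Q_d = 69550 − 93.5(515) = 21397.5.
Ed = (dQ_d/dP)·(P/Q_d) = −93.5 × (515/21397.5) = -2.2503…

-2.25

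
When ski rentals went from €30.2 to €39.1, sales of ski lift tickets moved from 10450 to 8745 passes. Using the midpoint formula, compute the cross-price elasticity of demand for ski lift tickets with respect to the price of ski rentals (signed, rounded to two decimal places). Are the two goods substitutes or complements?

%ΔQ_{ski lift tickets} = (8745 − 10450)/avg = -1705/9597.5 = -0.177650…
%ΔP_{ski rentals} = (39.1 − 30.2)/avg = 8.9/34.65 = 0.256854…
E_cross = (-1705/9597.5) / (8.9/34.65) = -0.6916…
E_cross < 0 ⇒ the goods are complements.

-0.69; complements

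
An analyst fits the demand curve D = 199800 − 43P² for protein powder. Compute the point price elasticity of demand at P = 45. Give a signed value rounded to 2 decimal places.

-1.54

dD/dP = −2·43·P = -3870. At P = 45, D = 112725.
Ed = (dD/dP)·(P/D) = (-3870) × (45/112725) = -1.5449…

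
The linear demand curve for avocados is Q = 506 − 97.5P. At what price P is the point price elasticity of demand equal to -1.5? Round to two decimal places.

Ed = −97.5P/(506 − 97.5P). Set this equal to -1.5:
97.5P = 1.5·(506 − 97.5P) ⇒ 97.5P(1 + 1.5) = 1.5·506
P = 1.5·506 / (97.5·2.5) = 3.1138…

3.11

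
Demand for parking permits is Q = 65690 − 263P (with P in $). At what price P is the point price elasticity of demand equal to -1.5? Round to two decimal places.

Ed = −263P/(65690 − 263P). Set this equal to -1.5:
263P = 1.5·(65690 − 263P) ⇒ 263P(1 + 1.5) = 1.5·65690
P = 1.5·65690 / (263·2.5) = 149.8631…

149.86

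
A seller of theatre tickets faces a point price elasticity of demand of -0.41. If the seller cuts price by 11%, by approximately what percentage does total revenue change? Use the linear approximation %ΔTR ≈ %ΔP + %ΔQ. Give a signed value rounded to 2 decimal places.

%ΔQ ≈ Ed × %ΔP = (-0.41) × (-11%) = +4.5100%
%ΔTR ≈ %ΔP + %ΔQ = (-11%) + (+4.5100%) = -6.4900%

-6.49%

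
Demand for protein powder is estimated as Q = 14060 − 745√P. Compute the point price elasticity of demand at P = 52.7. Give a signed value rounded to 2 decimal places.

-0.31

dQ/dP = −745/(2√P) = -51.3122. At P = 52.7, Q = 8651.69.
Ed = (dQ/dP)·(P/Q) = (-51.3122) × (52.7/8651.69) = -0.3125…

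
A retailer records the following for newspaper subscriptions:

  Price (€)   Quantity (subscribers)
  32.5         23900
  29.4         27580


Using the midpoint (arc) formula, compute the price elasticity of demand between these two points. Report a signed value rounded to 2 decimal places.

-1.43

%ΔQ = (27580 − 23900) / [(23900 + 27580)/2] = 3680/25740 = 0.142968…
%ΔP = (29.4 − 32.5) / [(32.5 + 29.4)/2] = -3.1/30.95 = -0.100161…
Arc Ed = %ΔQ / %ΔP = (3680/25740) / (-3.1/30.95) = -1.4273…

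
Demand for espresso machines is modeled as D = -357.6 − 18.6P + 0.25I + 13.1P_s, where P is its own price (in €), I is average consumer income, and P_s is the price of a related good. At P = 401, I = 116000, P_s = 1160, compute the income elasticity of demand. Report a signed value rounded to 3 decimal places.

0.797

At the given values, D = -357.6 − 18.6(401) + 0.25(116000) + 13.1(1160) = 36379.8.
∂D/∂I = 0.25.
E = (0.25) × (116000/36379.8) = 0.79714…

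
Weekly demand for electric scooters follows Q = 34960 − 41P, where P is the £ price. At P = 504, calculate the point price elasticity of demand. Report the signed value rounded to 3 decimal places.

dQ/dP = −41. At P = 504, Q = 34960 − 41(504) = 14296.
Ed = (dQ/dP)·(P/Q) = −41 × (504/14296) = -1.44543…

-1.445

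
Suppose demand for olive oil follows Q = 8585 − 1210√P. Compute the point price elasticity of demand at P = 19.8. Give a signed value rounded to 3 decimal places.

-0.841

dQ/dP = −1210/(2√P) = -135.964. At P = 19.8, Q = 3200.84.
Ed = (dQ/dP)·(P/Q) = (-135.964) × (19.8/3200.84) = -0.84105…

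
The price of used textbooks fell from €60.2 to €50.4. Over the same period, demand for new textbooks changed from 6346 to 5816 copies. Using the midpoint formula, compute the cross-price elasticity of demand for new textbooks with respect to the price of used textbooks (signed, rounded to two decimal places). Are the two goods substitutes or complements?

%ΔQ_{new textbooks} = (5816 − 6346)/avg = -530/6081 = -0.087156…
%ΔP_{used textbooks} = (50.4 − 60.2)/avg = -9.8/55.3 = -0.177215…
E_cross = (-530/6081) / (-9.8/55.3) = 0.4918…
E_cross > 0 ⇒ the goods are substitutes.

0.49; substitutes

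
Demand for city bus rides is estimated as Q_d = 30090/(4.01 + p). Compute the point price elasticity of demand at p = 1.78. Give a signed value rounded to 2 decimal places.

-0.31

dQ_d/dp = −30090/(4.01 + p)² = -897.563. At p = 1.78, Q_d = 5196.89.
Ed = (dQ_d/dp)·(p/Q_d) = (-897.563) × (1.78/5196.89) = -0.3074…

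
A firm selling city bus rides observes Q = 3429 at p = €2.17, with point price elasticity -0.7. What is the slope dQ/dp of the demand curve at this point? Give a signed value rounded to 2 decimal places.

-1106.13

Ed = (dQ/dp)·(p/Q) ⇒ dQ/dp = Ed·Q/p = (-0.7)·3429/2.17 = -1106.1290…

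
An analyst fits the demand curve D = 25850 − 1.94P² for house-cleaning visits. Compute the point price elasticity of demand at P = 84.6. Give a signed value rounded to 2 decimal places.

-2.32

dD/dP = −2·1.94·P = -328.248. At P = 84.6, D = 11965.1096.
Ed = (dD/dP)·(P/D) = (-328.248) × (84.6/11965.1096) = -2.3208…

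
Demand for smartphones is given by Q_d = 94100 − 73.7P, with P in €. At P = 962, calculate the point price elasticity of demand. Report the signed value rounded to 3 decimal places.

dQ_d/dP = −73.7. At P = 962, Q_d = 94100 − 73.7(962) = 23200.6.
Ed = (dQ_d/dP)·(P/Q_d) = −73.7 × (962/23200.6) = -3.05592…

-3.056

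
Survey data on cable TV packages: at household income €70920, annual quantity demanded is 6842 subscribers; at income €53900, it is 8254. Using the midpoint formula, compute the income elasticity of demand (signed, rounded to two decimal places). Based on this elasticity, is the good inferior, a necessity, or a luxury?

%ΔQ = (8254 − 6842)/[( 6842 + 8254)/2] = 1412/7548 = 0.187069…
%ΔIncome = (53900 − 70920)/[( 70920 + 53900)/2] = -17020/62410 = -0.272712…
E_income = (1412/7548) / (-17020/62410) = -0.6859…
E_income < 0 ⇒ inferior good.

-0.69; inferior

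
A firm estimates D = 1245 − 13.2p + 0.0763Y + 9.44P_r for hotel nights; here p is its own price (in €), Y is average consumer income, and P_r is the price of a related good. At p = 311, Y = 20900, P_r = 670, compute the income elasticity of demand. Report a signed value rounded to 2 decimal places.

0.32

At the given values, D = 1245 − 13.2(311) + 0.0763(20900) + 9.44(670) = 5059.27.
∂D/∂Y = 0.0763.
E = (0.0763) × (20900/5059.27) = 0.3151…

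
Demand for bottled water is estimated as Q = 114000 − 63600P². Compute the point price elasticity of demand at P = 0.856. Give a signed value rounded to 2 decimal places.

-1.38

dQ/dP = −2·63600·P = -108883.2. At P = 0.856, Q = 67397.9904.
Ed = (dQ/dP)·(P/Q) = (-108883.2) × (0.856/67397.9904) = -1.3828…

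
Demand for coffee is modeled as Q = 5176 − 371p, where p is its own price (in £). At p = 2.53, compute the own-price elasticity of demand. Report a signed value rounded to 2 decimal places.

At the given values, Q = 5176 − 371(2.53) = 4237.37.
∂Q/∂p = −371.
E = (-371) × (2.53/4237.37) = -0.2215…

-0.22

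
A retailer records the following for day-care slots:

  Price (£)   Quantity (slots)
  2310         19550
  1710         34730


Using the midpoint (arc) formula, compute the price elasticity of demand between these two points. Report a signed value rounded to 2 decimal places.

-1.87

%ΔQ = (34730 − 19550) / [(19550 + 34730)/2] = 15180/27140 = 0.559322…
%ΔP = (1710 − 2310) / [(2310 + 1710)/2] = -600/2010 = -0.298507…
Arc Ed = %ΔQ / %ΔP = (15180/27140) / (-600/2010) = -1.8737…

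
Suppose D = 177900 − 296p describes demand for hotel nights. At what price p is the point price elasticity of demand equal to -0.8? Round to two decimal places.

Ed = −296p/(177900 − 296p). Set this equal to -0.8:
296p = 0.8·(177900 − 296p) ⇒ 296p(1 + 0.8) = 0.8·177900
p = 0.8·177900 / (296·1.8) = 267.1171…

267.12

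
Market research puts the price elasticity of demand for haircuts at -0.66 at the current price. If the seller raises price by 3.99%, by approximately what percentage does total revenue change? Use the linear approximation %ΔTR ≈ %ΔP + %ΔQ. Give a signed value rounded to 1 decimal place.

%ΔQ ≈ Ed × %ΔP = (-0.66) × (+3.99%) = -2.6334%
%ΔTR ≈ %ΔP + %ΔQ = (+3.99%) + (-2.6334%) = +1.3566%

+1.4%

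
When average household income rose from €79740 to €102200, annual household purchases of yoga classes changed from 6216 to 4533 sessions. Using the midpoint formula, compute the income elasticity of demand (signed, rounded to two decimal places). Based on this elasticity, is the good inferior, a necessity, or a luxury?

%ΔQ = (4533 − 6216)/[( 6216 + 4533)/2] = -1683/5374.5 = -0.313145…
%ΔIncome = (102200 − 79740)/[( 79740 + 102200)/2] = 22460/90970 = 0.246894…
E_income = (-1683/5374.5) / (22460/90970) = -1.2683…
E_income < 0 ⇒ inferior good.

-1.27; inferior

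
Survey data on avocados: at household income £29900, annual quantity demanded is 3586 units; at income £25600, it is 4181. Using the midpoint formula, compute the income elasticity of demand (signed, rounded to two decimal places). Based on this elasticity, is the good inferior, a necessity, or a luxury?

%ΔQ = (4181 − 3586)/[( 3586 + 4181)/2] = 595/3883.5 = 0.153212…
%ΔIncome = (25600 − 29900)/[( 29900 + 25600)/2] = -4300/27750 = -0.154954…
E_income = (595/3883.5) / (-4300/27750) = -0.9887…
E_income < 0 ⇒ inferior good.

-0.99; inferior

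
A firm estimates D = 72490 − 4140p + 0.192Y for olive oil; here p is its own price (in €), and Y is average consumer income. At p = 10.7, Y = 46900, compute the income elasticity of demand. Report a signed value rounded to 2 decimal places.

At the given values, D = 72490 − 4140(10.7) + 0.192(46900) = 37196.8.
∂D/∂Y = 0.192.
E = (0.192) × (46900/37196.8) = 0.2420…

0.24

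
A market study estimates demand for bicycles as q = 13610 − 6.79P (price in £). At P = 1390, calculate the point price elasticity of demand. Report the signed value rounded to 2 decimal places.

-2.26

dq/dP = −6.79. At P = 1390, q = 13610 − 6.79(1390) = 4171.9.
Ed = (dq/dP)·(P/q) = −6.79 × (1390/4171.9) = -2.2623…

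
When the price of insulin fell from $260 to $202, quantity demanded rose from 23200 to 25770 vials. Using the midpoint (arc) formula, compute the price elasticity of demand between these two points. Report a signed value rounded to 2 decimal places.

%ΔQ = (25770 − 23200) / [(23200 + 25770)/2] = 2570/24485 = 0.104962…
%ΔP = (202 − 260) / [(260 + 202)/2] = -58/231 = -0.251082…
Arc Ed = %ΔQ / %ΔP = (2570/24485) / (-58/231) = -0.4180…

-0.42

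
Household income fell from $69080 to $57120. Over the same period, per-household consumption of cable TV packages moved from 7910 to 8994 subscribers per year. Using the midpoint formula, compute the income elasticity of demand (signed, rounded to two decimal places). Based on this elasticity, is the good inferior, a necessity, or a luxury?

%ΔQ = (8994 − 7910)/[( 7910 + 8994)/2] = 1084/8452 = 0.128253…
%ΔIncome = (57120 − 69080)/[( 69080 + 57120)/2] = -11960/63100 = -0.189540…
E_income = (1084/8452) / (-11960/63100) = -0.6766…
E_income < 0 ⇒ inferior good.

-0.68; inferior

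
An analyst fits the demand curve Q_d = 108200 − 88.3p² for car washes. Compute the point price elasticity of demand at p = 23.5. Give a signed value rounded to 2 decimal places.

dQ_d/dp = −2·88.3·p = -4150.1. At p = 23.5, Q_d = 59436.325.
Ed = (dQ_d/dp)·(p/Q_d) = (-4150.1) × (23.5/59436.325) = -1.6408…

-1.64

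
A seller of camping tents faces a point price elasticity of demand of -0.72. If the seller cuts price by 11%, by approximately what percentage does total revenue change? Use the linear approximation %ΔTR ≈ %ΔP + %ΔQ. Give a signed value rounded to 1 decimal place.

%ΔQ ≈ Ed × %ΔP = (-0.72) × (-11%) = +7.9200%
%ΔTR ≈ %ΔP + %ΔQ = (-11%) + (+7.9200%) = -3.0800%

-3.1%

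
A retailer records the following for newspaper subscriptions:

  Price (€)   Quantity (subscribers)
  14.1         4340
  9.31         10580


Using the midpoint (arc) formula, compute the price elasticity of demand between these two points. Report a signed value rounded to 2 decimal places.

%ΔQ = (10580 − 4340) / [(4340 + 10580)/2] = 6240/7460 = 0.836461…
%ΔP = (9.31 − 14.1) / [(14.1 + 9.31)/2] = -4.79/11.705 = -0.409226…
Arc Ed = %ΔQ / %ΔP = (6240/7460) / (-4.79/11.705) = -2.0440…

-2.04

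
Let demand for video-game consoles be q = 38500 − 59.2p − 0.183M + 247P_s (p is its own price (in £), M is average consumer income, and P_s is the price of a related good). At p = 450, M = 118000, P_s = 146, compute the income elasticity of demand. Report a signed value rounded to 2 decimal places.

At the given values, q = 38500 − 59.2(450) − 0.183(118000) + 247(146) = 26328.
∂q/∂M = -0.183.
E = (-0.183) × (118000/26328) = -0.8201…

-0.82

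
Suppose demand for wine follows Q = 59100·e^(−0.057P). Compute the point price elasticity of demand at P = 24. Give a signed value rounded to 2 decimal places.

-1.37

dQ/dP = −0.057·Q = -857.724. At P = 24, Q = 15047.8.
Ed = (dQ/dP)·(P/Q) = (-857.724) × (24/15047.8) = -1.368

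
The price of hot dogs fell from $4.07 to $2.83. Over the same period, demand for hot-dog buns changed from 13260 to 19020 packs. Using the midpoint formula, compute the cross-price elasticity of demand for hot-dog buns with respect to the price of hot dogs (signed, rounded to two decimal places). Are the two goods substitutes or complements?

-0.99; complements

%ΔQ_{hot-dog buns} = (19020 − 13260)/avg = 5760/16140 = 0.356877…
%ΔP_{hot dogs} = (2.83 − 4.07)/avg = -1.24/3.45 = -0.359420…
E_cross = (5760/16140) / (-1.24/3.45) = -0.9929…
E_cross < 0 ⇒ the goods are complements.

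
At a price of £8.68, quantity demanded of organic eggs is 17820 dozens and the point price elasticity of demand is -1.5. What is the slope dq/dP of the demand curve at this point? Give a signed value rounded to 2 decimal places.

Ed = (dq/dP)·(P/q) ⇒ dq/dP = Ed·q/P = (-1.5)·17820/8.68 = -3079.4930…

-3079.49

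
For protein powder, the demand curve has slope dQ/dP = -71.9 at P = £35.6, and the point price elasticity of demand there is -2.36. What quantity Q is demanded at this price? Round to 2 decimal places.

1084.59

Ed = (dQ/dP)·(P/Q) ⇒ Q = (dQ/dP)·P/Ed = (-71.9)·35.6/(-2.36) = 1084.5932…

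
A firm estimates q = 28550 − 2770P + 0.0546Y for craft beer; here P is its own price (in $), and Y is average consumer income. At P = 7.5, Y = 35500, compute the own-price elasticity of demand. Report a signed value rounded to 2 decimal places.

At the given values, q = 28550 − 2770(7.5) + 0.0546(35500) = 9713.3.
∂q/∂P = −2770.
E = (-2770) × (7.5/9713.3) = -2.1388…

-2.14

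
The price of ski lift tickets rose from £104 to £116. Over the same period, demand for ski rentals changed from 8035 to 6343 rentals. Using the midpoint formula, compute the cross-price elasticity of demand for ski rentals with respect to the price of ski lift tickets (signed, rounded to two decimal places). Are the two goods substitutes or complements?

-2.16; complements

%ΔQ_{ski rentals} = (6343 − 8035)/avg = -1692/7189 = -0.235359…
%ΔP_{ski lift tickets} = (116 − 104)/avg = 12/110 = 0.109090…
E_cross = (-1692/7189) / (12/110) = -2.1574…
E_cross < 0 ⇒ the goods are complements.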